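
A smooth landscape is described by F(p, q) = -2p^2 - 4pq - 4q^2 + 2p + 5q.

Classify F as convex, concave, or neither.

concave

F is quadratic, so its Hessian is the constant matrix H = [[-4, -4], [-4, -8]].
det(H) = 16, tr(H) = -12.
det(H) > 0 and tr(H) < 0, so H is negative definite everywhere: concave.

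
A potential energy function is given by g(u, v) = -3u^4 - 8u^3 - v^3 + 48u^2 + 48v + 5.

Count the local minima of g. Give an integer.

1

g separates as a function of u plus a function of v, so ∇g=0 decouples.
∂g/∂u = -12u(u - 2)(u + 4) = 0 at u ∈ {-4, 0, 2}; ∂g/∂v = -3(v - 4)(v + 4) = 0 at v ∈ {-4, 4}.
The Hessian is diagonal: diag(g_uu, g_vv). Second derivatives: g_uu(-4)=-288, g_uu(0)=96, g_uu(2)=-144; g_vv(-4)=24, g_vv(4)=-24.
Local minima occur where both diagonal entries positive: (0, -4). Count: 1.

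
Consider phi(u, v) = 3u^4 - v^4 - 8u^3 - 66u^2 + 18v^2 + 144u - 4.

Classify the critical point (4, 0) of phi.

local minimum

The mixed partial ∂²phi/∂u∂v is 0, so the Hessian at any point is diag(phi_uu, phi_vv) = diag(12(3u^2 - 4u - 11), 12(-v^2 + 3)).
At (4, 0): H = diag(252, 36).
Both eigenvalues are positive, so H is positive definite: a local minimum.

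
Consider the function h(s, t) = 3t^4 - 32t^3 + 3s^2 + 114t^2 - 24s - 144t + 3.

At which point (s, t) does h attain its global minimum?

(4, 1)

h(s,t) separates as P(s) + Q(t) + 3, so its minimum is min P + min Q + 3.
P'(s) = 6s - 24 vanishes at s ∈ {4}; Q'(t) = 12(t - 4)(t - 3)(t - 1) vanishes at t ∈ {1, 3, 4}.
Local minima of P (where P''>0): P(4)=-48. Local minima of Q: Q(1)=-59, Q(4)=-32.
So the global minimum of h is P(4) + Q(1) + 3 = -48 − 59 + 3 = -104, attained at (4, 1).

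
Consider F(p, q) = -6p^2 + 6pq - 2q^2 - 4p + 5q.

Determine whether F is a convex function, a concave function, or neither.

concave

F is quadratic, so its Hessian is the constant matrix H = [[-12, 6], [6, -4]].
det(H) = 12, tr(H) = -16.
det(H) > 0 and tr(H) < 0, so H is negative definite everywhere: concave.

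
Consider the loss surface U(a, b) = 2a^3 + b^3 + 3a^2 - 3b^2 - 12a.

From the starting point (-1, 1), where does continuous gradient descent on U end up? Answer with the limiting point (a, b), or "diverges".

U is separable, so gradient descent decouples: a follows -∂U/∂a, b follows -∂U/∂b.
∂U/∂a = 6(a - 1)(a + 2); at a=-1 this is -12, so a increases.
∂U/∂b = 3b(b - 2); at b=1 this is -3, so b increases.
a converges to its nearest critical value 1 (a local min of the a-part); b converges to 2. The iterate converges to (1, 2).

(1, 2)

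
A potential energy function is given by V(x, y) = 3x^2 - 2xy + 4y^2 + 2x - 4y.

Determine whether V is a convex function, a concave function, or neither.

convex

V is quadratic, so its Hessian is the constant matrix H = [[6, -2], [-2, 8]].
det(H) = 44, tr(H) = 14.
det(H) > 0 and tr(H) > 0, so H is positive definite everywhere: convex.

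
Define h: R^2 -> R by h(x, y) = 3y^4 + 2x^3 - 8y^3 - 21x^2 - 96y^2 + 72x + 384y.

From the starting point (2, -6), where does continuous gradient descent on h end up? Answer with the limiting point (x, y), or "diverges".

diverges

h is separable, so gradient descent decouples: x follows -∂h/∂x, y follows -∂h/∂y.
∂h/∂x = 6(x - 4)(x - 3); at x=2 this is 12, so x decreases.
∂h/∂y = 12(y - 4)(y - 2)(y + 4); at y=-6 this is -1920, so y increases.
The x-coordinate has no critical point in that direction and runs off to infinity.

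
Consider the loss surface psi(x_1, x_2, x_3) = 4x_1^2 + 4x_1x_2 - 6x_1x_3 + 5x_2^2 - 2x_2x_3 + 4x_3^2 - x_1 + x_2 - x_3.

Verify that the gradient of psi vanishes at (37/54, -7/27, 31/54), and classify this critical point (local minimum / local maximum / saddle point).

∇psi = (8x_1 + 4x_2 - 6x_3 - 1, 4x_1 + 10x_2 - 2x_3 + 1, -6x_1 - 2x_2 + 8x_3 - 1); substituting (37/54, -7/27, 31/54) gives ∇psi = (0, 0, 0), so (37/54, -7/27, 31/54) is indeed a critical point.
The Hessian is constant: H = [[8, 4, -6], [4, 10, -2], [-6, -2, 8]].
Leading principal minors: Δ₁ = 8, Δ₂ = 64, Δ₃ = 216.
All leading minors are positive, so H is positive definite: a local minimum.

local minimum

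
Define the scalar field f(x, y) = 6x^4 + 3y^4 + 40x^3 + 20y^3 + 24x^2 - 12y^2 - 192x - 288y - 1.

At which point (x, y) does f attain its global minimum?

(1, 2)

f(x,y) separates as P(x) + Q(y) − 1, so its minimum is min P + min Q − 1.
P'(x) = 24(x - 1)(x + 2)(x + 4) vanishes at x ∈ {-4, -2, 1}; Q'(y) = 12(y - 2)(y + 3)(y + 4) vanishes at y ∈ {-4, -3, 2}.
Local minima of P (where P''>0): P(-4)=128, P(1)=-122. Local minima of Q: Q(-4)=448, Q(2)=-416.
So the global minimum of f is P(1) + Q(2) − 1 = -122 − 416 − 1 = -539, attained at (1, 2).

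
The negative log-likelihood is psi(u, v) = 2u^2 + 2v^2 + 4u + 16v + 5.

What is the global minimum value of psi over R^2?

psi(u,v) separates as P(u) + Q(v) + 5, so its minimum is min P + min Q + 5.
P'(u) = 4u + 4 vanishes at u ∈ {-1}; Q'(v) = 4v + 16 vanishes at v ∈ {-4}.
Local minima of P (where P''>0): P(-1)=-2. Local minima of Q: Q(-4)=-32.
So the global minimum of psi is P(-1) + Q(-4) + 5 = -2 − 32 + 5 = -29, attained at (-1, -4).

-29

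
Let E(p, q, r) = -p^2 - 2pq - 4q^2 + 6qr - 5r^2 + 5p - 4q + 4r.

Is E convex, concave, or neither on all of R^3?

concave

E is quadratic, so its Hessian is the constant matrix H = [[-2, -2, 0], [-2, -8, 6], [0, 6, -10]].
Leading principal minors: -2, 12, -48.
Signs alternate −, +, − ⇒ H ≺ 0 ⇒ concave.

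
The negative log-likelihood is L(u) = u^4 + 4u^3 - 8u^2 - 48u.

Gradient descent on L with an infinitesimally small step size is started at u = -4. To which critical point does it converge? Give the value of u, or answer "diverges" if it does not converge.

-3

L'(u) = 4(u - 2)(u + 2)(u + 3), so L'(-4) = -48.
Gradient descent moves in the -L' direction, i.e. u is increasing.
The nearest critical point in that direction is u = -3, where L'' = 20 > 0 (a local minimum). The iterate converges there.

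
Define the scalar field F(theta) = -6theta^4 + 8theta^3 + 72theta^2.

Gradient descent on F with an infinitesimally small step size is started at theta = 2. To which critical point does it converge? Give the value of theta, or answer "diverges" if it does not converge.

0

F'(theta) = -24theta(theta - 3)(theta + 2), so F'(2) = 192.
Gradient descent moves in the -F' direction, i.e. theta is decreasing.
The nearest critical point in that direction is theta = 0, where F'' = 144 > 0 (a local minimum). The iterate converges there.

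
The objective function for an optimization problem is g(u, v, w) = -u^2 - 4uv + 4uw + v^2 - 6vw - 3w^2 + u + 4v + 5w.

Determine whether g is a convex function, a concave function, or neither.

g is quadratic, so its Hessian is the constant matrix H = [[-2, -4, 4], [-4, 2, -6], [4, -6, -6]].
Leading principal minors: -2, -20, 352.
Neither pattern holds ⇒ H is indefinite ⇒ neither convex nor concave.

neither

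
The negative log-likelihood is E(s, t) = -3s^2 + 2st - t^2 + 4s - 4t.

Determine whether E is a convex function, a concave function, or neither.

concave

E is quadratic, so its Hessian is the constant matrix H = [[-6, 2], [2, -2]].
det(H) = 8, tr(H) = -8.
det(H) > 0 and tr(H) < 0, so H is negative definite everywhere: concave.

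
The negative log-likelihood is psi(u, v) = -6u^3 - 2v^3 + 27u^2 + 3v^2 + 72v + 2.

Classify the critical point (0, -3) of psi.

local minimum

The mixed partial ∂²psi/∂u∂v is 0, so the Hessian at any point is diag(psi_uu, psi_vv) = diag(18(-2u + 3), 6(-2v + 1)).
At (0, -3): H = diag(54, 42).
Both eigenvalues are positive, so H is positive definite: a local minimum.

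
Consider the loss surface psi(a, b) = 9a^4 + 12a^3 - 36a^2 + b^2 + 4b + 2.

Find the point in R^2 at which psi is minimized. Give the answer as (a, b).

psi(a,b) separates as P(a) + Q(b) + 2, so its minimum is min P + min Q + 2.
P'(a) = 36a(a - 1)(a + 2) vanishes at a ∈ {-2, 0, 1}; Q'(b) = 2b + 4 vanishes at b ∈ {-2}.
Local minima of P (where P''>0): P(-2)=-96, P(1)=-15. Local minima of Q: Q(-2)=-4.
So the global minimum of psi is P(-2) + Q(-2) + 2 = -96 − 4 + 2 = -98, attained at (-2, -2).

(-2, -2)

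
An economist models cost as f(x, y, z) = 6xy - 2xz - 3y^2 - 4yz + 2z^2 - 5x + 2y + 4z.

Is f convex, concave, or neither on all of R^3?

f is quadratic, so its Hessian is the constant matrix H = [[0, 6, -2], [6, -6, -4], [-2, -4, 4]].
Leading principal minors: 0, -36, -24.
Neither pattern holds ⇒ H is indefinite ⇒ neither convex nor concave.

neither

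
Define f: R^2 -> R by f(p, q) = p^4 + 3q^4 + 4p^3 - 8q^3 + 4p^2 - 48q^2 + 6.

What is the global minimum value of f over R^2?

f(p,q) separates as A(p) + B(q) + 6, so its minimum is min A + min B + 6.
A'(p) = 4p(p + 1)(p + 2) vanishes at p ∈ {-2, -1, 0}; B'(q) = 12q(q - 4)(q + 2) vanishes at q ∈ {-2, 0, 4}.
Local minima of A (where A''>0): A(-2)=0, A(0)=0. Local minima of B: B(-2)=-80, B(4)=-512.
So the global minimum of f is A(-2) + B(4) + 6 = 0 − 512 + 6 = -506, attained at (-2, 4).

-506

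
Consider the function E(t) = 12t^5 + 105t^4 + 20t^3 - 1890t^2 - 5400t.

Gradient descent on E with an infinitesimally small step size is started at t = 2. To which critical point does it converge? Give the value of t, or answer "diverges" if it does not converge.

3

E'(t) = 60(t - 3)(t + 2)(t + 3)(t + 5), so E'(2) = -8400.
Gradient descent moves in the -E' direction, i.e. t is increasing.
The nearest critical point in that direction is t = 3, where E'' = 14400 > 0 (a local minimum). The iterate converges there.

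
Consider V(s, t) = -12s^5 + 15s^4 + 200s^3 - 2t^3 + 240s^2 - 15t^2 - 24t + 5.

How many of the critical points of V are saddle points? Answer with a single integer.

V separates as a function of s plus a function of t, so ∇V=0 decouples.
∂V/∂s = -60s(s - 4)(s + 1)(s + 2) = 0 at s ∈ {-2, -1, 0, 4}; ∂V/∂t = -6(t + 1)(t + 4) = 0 at t ∈ {-4, -1}.
The Hessian is diagonal: diag(V_ss, V_tt). Second derivatives: V_ss(-2)=720, V_ss(-1)=-300, V_ss(0)=480, V_ss(4)=-7200; V_tt(-4)=18, V_tt(-1)=-18.
Saddle points occur where the two diagonal entries have opposite signs: (-2, -1), (-1, -4), (0, -1), (4, -4). Count: 4.

4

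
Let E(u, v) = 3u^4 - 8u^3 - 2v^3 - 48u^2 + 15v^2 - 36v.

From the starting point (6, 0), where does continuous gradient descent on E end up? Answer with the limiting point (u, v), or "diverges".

(4, 2)

E is separable, so gradient descent decouples: u follows -∂E/∂u, v follows -∂E/∂v.
∂E/∂u = 12u(u - 4)(u + 2); at u=6 this is 1152, so u decreases.
∂E/∂v = -6(v - 3)(v - 2); at v=0 this is -36, so v increases.
u converges to its nearest critical value 4 (a local min of the u-part); v converges to 2. The iterate converges to (4, 2).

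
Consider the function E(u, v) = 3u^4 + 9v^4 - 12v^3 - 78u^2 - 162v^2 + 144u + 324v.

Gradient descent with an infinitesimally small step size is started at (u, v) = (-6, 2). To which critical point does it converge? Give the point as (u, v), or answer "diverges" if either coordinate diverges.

(-4, 3)

E is separable, so gradient descent decouples: u follows -∂E/∂u, v follows -∂E/∂v.
∂E/∂u = 12(u - 3)(u - 1)(u + 4); at u=-6 this is -1512, so u increases.
∂E/∂v = 36(v - 3)(v - 1)(v + 3); at v=2 this is -180, so v increases.
u converges to its nearest critical value -4 (a local min of the u-part); v converges to 3. The iterate converges to (-4, 3).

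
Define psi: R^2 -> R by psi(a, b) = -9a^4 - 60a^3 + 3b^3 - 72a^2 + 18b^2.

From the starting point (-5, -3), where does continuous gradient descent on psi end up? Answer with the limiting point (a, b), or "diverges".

diverges

psi is separable, so gradient descent decouples: a follows -∂psi/∂a, b follows -∂psi/∂b.
∂psi/∂a = -36a(a + 1)(a + 4); at a=-5 this is 720, so a decreases.
∂psi/∂b = 9b(b + 4); at b=-3 this is -27, so b increases.
The a-coordinate has no critical point in that direction and runs off to infinity.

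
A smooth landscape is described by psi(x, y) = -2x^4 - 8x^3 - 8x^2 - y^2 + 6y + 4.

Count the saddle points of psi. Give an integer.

1

psi separates as a function of x plus a function of y, so ∇psi=0 decouples.
∂psi/∂x = -8x(x + 1)(x + 2) = 0 at x ∈ {-2, -1, 0}; ∂psi/∂y = -2(y - 3) = 0 at y ∈ {3}.
The Hessian is diagonal: diag(psi_xx, psi_yy). Second derivatives: psi_xx(-2)=-16, psi_xx(-1)=8, psi_xx(0)=-16; psi_yy(3)=-2.
Saddle points occur where the two diagonal entries have opposite signs: (-1, 3). Count: 1.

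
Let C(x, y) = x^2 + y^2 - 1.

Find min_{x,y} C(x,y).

-1

C(x,y) separates as P(x) + Q(y) − 1, so its minimum is min P + min Q − 1.
P'(x) = 2x vanishes at x ∈ {0}; Q'(y) = 2y vanishes at y ∈ {0}.
Local minima of P (where P''>0): P(0)=0. Local minima of Q: Q(0)=0.
So the global minimum of C is P(0) + Q(0) − 1 = 0 + 0 − 1 = -1, attained at (0, 0).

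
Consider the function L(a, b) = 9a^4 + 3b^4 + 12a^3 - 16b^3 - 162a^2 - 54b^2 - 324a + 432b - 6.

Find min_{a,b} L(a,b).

L(a,b) separates as P(a) + Q(b) − 6, so its minimum is min P + min Q − 6.
P'(a) = 36(a - 3)(a + 1)(a + 3) vanishes at a ∈ {-3, -1, 3}; Q'(b) = 12(b - 4)(b - 3)(b + 3) vanishes at b ∈ {-3, 3, 4}.
Local minima of P (where P''>0): P(-3)=-81, P(3)=-1377. Local minima of Q: Q(-3)=-1107, Q(4)=608.
So the global minimum of L is P(3) + Q(-3) − 6 = -1377 − 1107 − 6 = -2490, attained at (3, -3).

-2490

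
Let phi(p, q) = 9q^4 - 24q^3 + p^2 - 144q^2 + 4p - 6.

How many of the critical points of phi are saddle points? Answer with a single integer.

phi separates as a function of p plus a function of q, so ∇phi=0 decouples.
∂phi/∂p = 2(p + 2) = 0 at p ∈ {-2}; ∂phi/∂q = 36q(q - 4)(q + 2) = 0 at q ∈ {-2, 0, 4}.
The Hessian is diagonal: diag(phi_pp, phi_qq). Second derivatives: phi_pp(-2)=2; phi_qq(-2)=432, phi_qq(0)=-288, phi_qq(4)=864.
Saddle points occur where the two diagonal entries have opposite signs: (-2, 0). Count: 1.

1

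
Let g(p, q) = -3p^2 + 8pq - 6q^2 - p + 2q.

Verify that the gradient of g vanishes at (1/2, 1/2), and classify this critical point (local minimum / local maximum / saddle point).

local maximum

∇g = (-6p + 8q - 1, 8p - 12q + 2); substituting (1/2, 1/2) gives ∇g = (0, 0), so (1/2, 1/2) is indeed a critical point.
The Hessian of g is constant: H = [[-6, 8], [8, -12]].
det(H) = (-6)·(-12) − 8² = 8.
det(H) > 0 and tr(H) = -18 < 0, so H is negative definite and the point is a local maximum.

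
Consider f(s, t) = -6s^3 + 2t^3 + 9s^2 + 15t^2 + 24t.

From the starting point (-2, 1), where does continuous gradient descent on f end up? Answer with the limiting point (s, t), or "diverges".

(0, -1)

f is separable, so gradient descent decouples: s follows -∂f/∂s, t follows -∂f/∂t.
∂f/∂s = -18s(s - 1); at s=-2 this is -108, so s increases.
∂f/∂t = 6(t + 1)(t + 4); at t=1 this is 60, so t decreases.
s converges to its nearest critical value 0 (a local min of the s-part); t converges to -1. The iterate converges to (0, -1).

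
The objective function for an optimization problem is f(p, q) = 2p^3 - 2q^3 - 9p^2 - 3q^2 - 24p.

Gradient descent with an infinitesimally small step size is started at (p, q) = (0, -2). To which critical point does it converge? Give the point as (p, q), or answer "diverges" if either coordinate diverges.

(4, -1)

f is separable, so gradient descent decouples: p follows -∂f/∂p, q follows -∂f/∂q.
∂f/∂p = 6(p - 4)(p + 1); at p=0 this is -24, so p increases.
∂f/∂q = -6q(q + 1); at q=-2 this is -12, so q increases.
p converges to its nearest critical value 4 (a local min of the p-part); q converges to -1. The iterate converges to (4, -1).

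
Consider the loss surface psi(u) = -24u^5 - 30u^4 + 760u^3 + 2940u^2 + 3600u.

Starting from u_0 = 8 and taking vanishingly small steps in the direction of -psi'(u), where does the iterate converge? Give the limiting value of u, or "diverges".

psi'(u) = -120(u - 5)(u + 1)(u + 2)(u + 3), so psi'(8) = -356400.
Gradient descent moves in the -psi' direction, i.e. u is increasing.
There is no critical point above u=8, and psi' keeps the same sign, so the iterate runs off to +∞.

diverges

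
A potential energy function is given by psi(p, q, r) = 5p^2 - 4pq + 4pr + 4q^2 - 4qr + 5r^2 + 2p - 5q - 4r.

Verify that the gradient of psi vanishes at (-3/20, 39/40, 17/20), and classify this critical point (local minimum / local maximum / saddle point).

∇psi = (10p - 4q + 4r + 2, -4p + 8q - 4r - 5, 4p - 4q + 10r - 4); substituting (-3/20, 39/40, 17/20) gives ∇psi = (0, 0, 0), so (-3/20, 39/40, 17/20) is indeed a critical point.
The Hessian is constant: H = [[10, -4, 4], [-4, 8, -4], [4, -4, 10]].
Leading principal minors: Δ₁ = 10, Δ₂ = 64, Δ₃ = 480.
All leading minors are positive, so H is positive definite: a local minimum.

local minimum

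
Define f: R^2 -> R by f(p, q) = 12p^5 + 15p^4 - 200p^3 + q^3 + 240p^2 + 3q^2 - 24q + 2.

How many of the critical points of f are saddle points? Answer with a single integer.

4

f separates as a function of p plus a function of q, so ∇f=0 decouples.
∂f/∂p = 60p(p - 2)(p - 1)(p + 4) = 0 at p ∈ {-4, 0, 1, 2}; ∂f/∂q = 3(q - 2)(q + 4) = 0 at q ∈ {-4, 2}.
The Hessian is diagonal: diag(f_pp, f_qq). Second derivatives: f_pp(-4)=-7200, f_pp(0)=480, f_pp(1)=-300, f_pp(2)=720; f_qq(-4)=-18, f_qq(2)=18.
Saddle points occur where the two diagonal entries have opposite signs: (-4, 2), (0, -4), (1, 2), (2, -4). Count: 4.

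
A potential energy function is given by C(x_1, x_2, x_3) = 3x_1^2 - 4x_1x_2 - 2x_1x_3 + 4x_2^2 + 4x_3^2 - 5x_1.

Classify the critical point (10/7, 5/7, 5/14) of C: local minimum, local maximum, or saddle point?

The Hessian is constant: H = [[6, -4, -2], [-4, 8, 0], [-2, 0, 8]].
Leading principal minors: Δ₁ = 6, Δ₂ = 32, Δ₃ = 224.
All leading minors are positive, so H is positive definite: a local minimum.

local minimum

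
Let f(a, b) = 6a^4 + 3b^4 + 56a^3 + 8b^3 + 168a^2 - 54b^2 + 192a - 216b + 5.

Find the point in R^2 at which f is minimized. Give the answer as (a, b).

f(a,b) separates as P(a) + Q(b) + 5, so its minimum is min P + min Q + 5.
P'(a) = 24(a + 1)(a + 2)(a + 4) vanishes at a ∈ {-4, -2, -1}; Q'(b) = 12(b - 3)(b + 2)(b + 3) vanishes at b ∈ {-3, -2, 3}.
Local minima of P (where P''>0): P(-4)=-128, P(-1)=-74. Local minima of Q: Q(-3)=189, Q(3)=-675.
So the global minimum of f is P(-4) + Q(3) + 5 = -128 − 675 + 5 = -798, attained at (-4, 3).

(-4, 3)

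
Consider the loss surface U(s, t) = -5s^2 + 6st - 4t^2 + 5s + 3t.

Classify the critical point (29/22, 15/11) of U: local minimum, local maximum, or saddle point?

local maximum

The Hessian of U is constant: H = [[-10, 6], [6, -8]].
det(H) = (-10)·(-8) − 6² = 44.
det(H) > 0 and tr(H) = -18 < 0, so H is negative definite and the point is a local maximum.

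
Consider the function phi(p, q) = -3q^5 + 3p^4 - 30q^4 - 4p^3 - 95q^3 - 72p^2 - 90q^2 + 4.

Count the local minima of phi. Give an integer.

phi separates as a function of p plus a function of q, so ∇phi=0 decouples.
∂phi/∂p = 12p(p - 4)(p + 3) = 0 at p ∈ {-3, 0, 4}; ∂phi/∂q = -15q(q + 1)(q + 3)(q + 4) = 0 at q ∈ {-4, -3, -1, 0}.
The Hessian is diagonal: diag(phi_pp, phi_qq). Second derivatives: phi_pp(-3)=252, phi_pp(0)=-144, phi_pp(4)=336; phi_qq(-4)=180, phi_qq(-3)=-90, phi_qq(-1)=90, phi_qq(0)=-180.
Local minima occur where both diagonal entries positive: (-3, -4), (-3, -1), (4, -4), (4, -1). Count: 4.

4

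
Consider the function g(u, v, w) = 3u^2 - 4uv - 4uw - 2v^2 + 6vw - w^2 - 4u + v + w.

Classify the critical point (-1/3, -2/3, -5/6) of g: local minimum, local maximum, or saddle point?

saddle point

The Hessian is constant: H = [[6, -4, -4], [-4, -4, 6], [-4, 6, -2]].
Leading principal minors: Δ₁ = 6, Δ₂ = -40, Δ₃ = 120.
The minors fit neither the all-positive nor the alternating-sign pattern, so H is indefinite: a saddle point.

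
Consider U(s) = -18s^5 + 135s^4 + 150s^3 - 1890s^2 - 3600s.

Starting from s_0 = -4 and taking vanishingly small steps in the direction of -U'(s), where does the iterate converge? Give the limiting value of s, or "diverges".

U'(s) = -90(s - 5)(s - 4)(s + 1)(s + 2), so U'(-4) = -38880.
Gradient descent moves in the -U' direction, i.e. s is increasing.
The nearest critical point in that direction is s = -2, where U'' = 3780 > 0 (a local minimum). The iterate converges there.

-2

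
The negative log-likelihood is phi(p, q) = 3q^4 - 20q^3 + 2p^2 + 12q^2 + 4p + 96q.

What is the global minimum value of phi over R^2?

phi(p,q) separates as A(p) + B(q), so its minimum is min A + min B.
A'(p) = 4p + 4 vanishes at p ∈ {-1}; B'(q) = 12(q - 4)(q - 2)(q + 1) vanishes at q ∈ {-1, 2, 4}.
Local minima of A (where A''>0): A(-1)=-2. Local minima of B: B(-1)=-61, B(4)=64.
So the global minimum of phi is A(-1) + B(-1) = -2 − 61 = -63, attained at (-1, -1).

-63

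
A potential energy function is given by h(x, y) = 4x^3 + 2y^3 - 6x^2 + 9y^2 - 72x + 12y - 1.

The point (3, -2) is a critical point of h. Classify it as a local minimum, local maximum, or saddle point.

The mixed partial ∂²h/∂x∂y is 0, so the Hessian at any point is diag(h_xx, h_yy) = diag(12(2x - 1), 6(2y + 3)).
At (3, -2): H = diag(60, -6).
The eigenvalues have opposite signs, so H is indefinite: a saddle point.

saddle point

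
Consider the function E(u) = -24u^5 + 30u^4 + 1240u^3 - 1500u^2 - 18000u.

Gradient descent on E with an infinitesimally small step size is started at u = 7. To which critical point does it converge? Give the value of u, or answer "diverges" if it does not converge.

E'(u) = -120(u - 5)(u - 3)(u + 2)(u + 5), so E'(7) = -103680.
Gradient descent moves in the -E' direction, i.e. u is increasing.
There is no critical point above u=7, and E' keeps the same sign, so the iterate runs off to +∞.

diverges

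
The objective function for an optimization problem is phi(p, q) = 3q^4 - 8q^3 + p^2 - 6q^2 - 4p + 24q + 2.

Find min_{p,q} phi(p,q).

-21

phi(p,q) separates as A(p) + B(q) + 2, so its minimum is min A + min B + 2.
A'(p) = 2p - 4 vanishes at p ∈ {2}; B'(q) = 12(q - 2)(q - 1)(q + 1) vanishes at q ∈ {-1, 1, 2}.
Local minima of A (where A''>0): A(2)=-4. Local minima of B: B(-1)=-19, B(2)=8.
So the global minimum of phi is A(2) + B(-1) + 2 = -4 − 19 + 2 = -21, attained at (2, -1).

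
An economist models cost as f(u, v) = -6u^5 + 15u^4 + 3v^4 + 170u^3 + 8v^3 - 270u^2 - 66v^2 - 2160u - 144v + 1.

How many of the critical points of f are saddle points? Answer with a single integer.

f separates as a function of u plus a function of v, so ∇f=0 decouples.
∂f/∂u = -30(u - 4)(u - 3)(u + 2)(u + 3) = 0 at u ∈ {-3, -2, 3, 4}; ∂f/∂v = 12(v - 3)(v + 1)(v + 4) = 0 at v ∈ {-4, -1, 3}.
The Hessian is diagonal: diag(f_uu, f_vv). Second derivatives: f_uu(-3)=1260, f_uu(-2)=-900, f_uu(3)=900, f_uu(4)=-1260; f_vv(-4)=252, f_vv(-1)=-144, f_vv(3)=336.
Saddle points occur where the two diagonal entries have opposite signs: (-3, -1), (-2, -4), (-2, 3), (3, -1), (4, -4), (4, 3). Count: 6.

6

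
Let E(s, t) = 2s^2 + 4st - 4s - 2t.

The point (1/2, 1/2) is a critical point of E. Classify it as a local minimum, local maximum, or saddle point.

The Hessian of E is constant: H = [[4, 4], [4, 0]].
det(H) = 4·0 − 4² = -16.
Since det(H) < 0, H is indefinite and the critical point is a saddle point.

saddle point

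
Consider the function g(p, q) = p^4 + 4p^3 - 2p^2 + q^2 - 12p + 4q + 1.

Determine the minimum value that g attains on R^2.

-12

g(p,q) separates as A(p) + B(q) + 1, so its minimum is min A + min B + 1.
A'(p) = 4(p - 1)(p + 1)(p + 3) vanishes at p ∈ {-3, -1, 1}; B'(q) = 2q + 4 vanishes at q ∈ {-2}.
Local minima of A (where A''>0): A(-3)=-9, A(1)=-9. Local minima of B: B(-2)=-4.
So the global minimum of g is A(-3) + B(-2) + 1 = -9 − 4 + 1 = -12, attained at (-3, -2).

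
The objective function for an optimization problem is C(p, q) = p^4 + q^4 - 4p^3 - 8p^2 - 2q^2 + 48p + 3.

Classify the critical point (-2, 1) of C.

The mixed partial ∂²C/∂p∂q is 0, so the Hessian at any point is diag(C_pp, C_qq) = diag(4(3p^2 - 6p - 4), 4(3q^2 - 1)).
At (-2, 1): H = diag(80, 8).
Both eigenvalues are positive, so H is positive definite: a local minimum.

local minimum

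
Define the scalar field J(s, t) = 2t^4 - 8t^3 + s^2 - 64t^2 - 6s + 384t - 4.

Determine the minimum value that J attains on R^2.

J(s,t) separates as P(s) + Q(t) − 4, so its minimum is min P + min Q − 4.
P'(s) = 2s - 6 vanishes at s ∈ {3}; Q'(t) = 8(t - 4)(t - 3)(t + 4) vanishes at t ∈ {-4, 3, 4}.
Local minima of P (where P''>0): P(3)=-9. Local minima of Q: Q(-4)=-1536, Q(4)=512.
So the global minimum of J is P(3) + Q(-4) − 4 = -9 − 1536 − 4 = -1549, attained at (3, -4).

-1549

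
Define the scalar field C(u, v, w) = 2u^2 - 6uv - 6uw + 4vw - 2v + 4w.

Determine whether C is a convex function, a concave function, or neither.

C is quadratic, so its Hessian is the constant matrix H = [[4, -6, -6], [-6, 0, 4], [-6, 4, 0]].
Leading principal minors: 4, -36, 224.
Neither pattern holds ⇒ H is indefinite ⇒ neither convex nor concave.

neither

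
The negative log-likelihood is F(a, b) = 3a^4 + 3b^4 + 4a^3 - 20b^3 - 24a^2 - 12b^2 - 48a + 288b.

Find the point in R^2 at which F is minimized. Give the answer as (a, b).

F(a,b) separates as P(a) + Q(b), so its minimum is min P + min Q.
P'(a) = 12(a - 2)(a + 1)(a + 2) vanishes at a ∈ {-2, -1, 2}; Q'(b) = 12(b - 4)(b - 3)(b + 2) vanishes at b ∈ {-2, 3, 4}.
Local minima of P (where P''>0): P(-2)=16, P(2)=-112. Local minima of Q: Q(-2)=-416, Q(4)=448.
So the global minimum of F is P(2) + Q(-2) = -112 − 416 = -528, attained at (2, -2).

(2, -2)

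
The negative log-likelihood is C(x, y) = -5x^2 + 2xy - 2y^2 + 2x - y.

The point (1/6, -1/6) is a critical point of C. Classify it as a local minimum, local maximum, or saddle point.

The Hessian of C is constant: H = [[-10, 2], [2, -4]].
det(H) = (-10)·(-4) − 2² = 36.
det(H) > 0 and tr(H) = -14 < 0, so H is negative definite and the point is a local maximum.

local maximum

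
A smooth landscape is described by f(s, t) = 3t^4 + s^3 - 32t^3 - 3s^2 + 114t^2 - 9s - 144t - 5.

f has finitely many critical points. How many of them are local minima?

2

f separates as a function of s plus a function of t, so ∇f=0 decouples.
∂f/∂s = 3(s - 3)(s + 1) = 0 at s ∈ {-1, 3}; ∂f/∂t = 12(t - 4)(t - 3)(t - 1) = 0 at t ∈ {1, 3, 4}.
The Hessian is diagonal: diag(f_ss, f_tt). Second derivatives: f_ss(-1)=-12, f_ss(3)=12; f_tt(1)=72, f_tt(3)=-24, f_tt(4)=36.
Local minima occur where both diagonal entries positive: (3, 1), (3, 4). Count: 2.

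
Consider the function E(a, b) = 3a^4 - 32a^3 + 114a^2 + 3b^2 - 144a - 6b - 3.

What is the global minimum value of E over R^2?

-65

E(a,b) separates as P(a) + Q(b) − 3, so its minimum is min P + min Q − 3.
P'(a) = 12(a - 4)(a - 3)(a - 1) vanishes at a ∈ {1, 3, 4}; Q'(b) = 6b - 6 vanishes at b ∈ {1}.
Local minima of P (where P''>0): P(1)=-59, P(4)=-32. Local minima of Q: Q(1)=-3.
So the global minimum of E is P(1) + Q(1) − 3 = -59 − 3 − 3 = -65, attained at (1, 1).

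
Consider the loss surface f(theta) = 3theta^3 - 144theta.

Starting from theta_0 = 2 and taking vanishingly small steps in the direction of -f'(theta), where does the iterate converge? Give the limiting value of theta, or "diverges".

f'(theta) = 9(theta - 4)(theta + 4), so f'(2) = -108.
Gradient descent moves in the -f' direction, i.e. theta is increasing.
The nearest critical point in that direction is theta = 4, where f'' = 72 > 0 (a local minimum). The iterate converges there.

4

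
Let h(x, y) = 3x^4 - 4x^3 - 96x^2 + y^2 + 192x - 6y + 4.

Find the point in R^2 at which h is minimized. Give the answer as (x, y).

(-4, 3)

h(x,y) separates as P(x) + Q(y) + 4, so its minimum is min P + min Q + 4.
P'(x) = 12(x - 4)(x - 1)(x + 4) vanishes at x ∈ {-4, 1, 4}; Q'(y) = 2y - 6 vanishes at y ∈ {3}.
Local minima of P (where P''>0): P(-4)=-1280, P(4)=-256. Local minima of Q: Q(3)=-9.
So the global minimum of h is P(-4) + Q(3) + 4 = -1280 − 9 + 4 = -1285, attained at (-4, 3).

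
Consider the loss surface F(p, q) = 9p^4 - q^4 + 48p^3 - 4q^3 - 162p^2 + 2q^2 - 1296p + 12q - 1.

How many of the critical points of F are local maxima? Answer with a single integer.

2

F separates as a function of p plus a function of q, so ∇F=0 decouples.
∂F/∂p = 36(p - 3)(p + 3)(p + 4) = 0 at p ∈ {-4, -3, 3}; ∂F/∂q = -4(q - 1)(q + 1)(q + 3) = 0 at q ∈ {-3, -1, 1}.
The Hessian is diagonal: diag(F_pp, F_qq). Second derivatives: F_pp(-4)=252, F_pp(-3)=-216, F_pp(3)=1512; F_qq(-3)=-32, F_qq(-1)=16, F_qq(1)=-32.
Local maxima occur where both diagonal entries negative: (-3, -3), (-3, 1). Count: 2.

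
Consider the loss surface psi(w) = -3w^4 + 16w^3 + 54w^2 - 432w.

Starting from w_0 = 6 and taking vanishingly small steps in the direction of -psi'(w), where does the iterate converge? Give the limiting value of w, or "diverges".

diverges

psi'(w) = -12(w - 4)(w - 3)(w + 3), so psi'(6) = -648.
Gradient descent moves in the -psi' direction, i.e. w is increasing.
There is no critical point above w=6, and psi' keeps the same sign, so the iterate runs off to +∞.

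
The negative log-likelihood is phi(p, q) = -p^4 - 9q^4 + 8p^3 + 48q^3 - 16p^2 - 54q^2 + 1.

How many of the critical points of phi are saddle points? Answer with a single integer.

4

phi separates as a function of p plus a function of q, so ∇phi=0 decouples.
∂phi/∂p = -4p(p - 4)(p - 2) = 0 at p ∈ {0, 2, 4}; ∂phi/∂q = -36q(q - 3)(q - 1) = 0 at q ∈ {0, 1, 3}.
The Hessian is diagonal: diag(phi_pp, phi_qq). Second derivatives: phi_pp(0)=-32, phi_pp(2)=16, phi_pp(4)=-32; phi_qq(0)=-108, phi_qq(1)=72, phi_qq(3)=-216.
Saddle points occur where the two diagonal entries have opposite signs: (0, 1), (2, 0), (2, 3), (4, 1). Count: 4.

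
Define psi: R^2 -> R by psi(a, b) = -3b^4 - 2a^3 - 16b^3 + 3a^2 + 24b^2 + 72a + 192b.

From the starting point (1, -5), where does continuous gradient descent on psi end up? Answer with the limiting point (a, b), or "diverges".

diverges

psi is separable, so gradient descent decouples: a follows -∂psi/∂a, b follows -∂psi/∂b.
∂psi/∂a = -6(a - 4)(a + 3); at a=1 this is 72, so a decreases.
∂psi/∂b = -12(b - 2)(b + 2)(b + 4); at b=-5 this is 252, so b decreases.
The b-coordinate has no critical point in that direction and runs off to infinity.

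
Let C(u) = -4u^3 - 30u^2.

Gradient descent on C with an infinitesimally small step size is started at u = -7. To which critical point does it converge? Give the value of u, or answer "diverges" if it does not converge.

-5

C'(u) = -12u(u + 5), so C'(-7) = -168.
Gradient descent moves in the -C' direction, i.e. u is increasing.
The nearest critical point in that direction is u = -5, where C'' = 60 > 0 (a local minimum). The iterate converges there.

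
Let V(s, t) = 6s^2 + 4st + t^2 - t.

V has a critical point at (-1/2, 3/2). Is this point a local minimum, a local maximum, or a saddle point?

local minimum

The Hessian of V is constant: H = [[12, 4], [4, 2]].
det(H) = 12·2 − 4² = 8.
det(H) > 0 and tr(H) = 14 > 0, so H is positive definite and the point is a local minimum.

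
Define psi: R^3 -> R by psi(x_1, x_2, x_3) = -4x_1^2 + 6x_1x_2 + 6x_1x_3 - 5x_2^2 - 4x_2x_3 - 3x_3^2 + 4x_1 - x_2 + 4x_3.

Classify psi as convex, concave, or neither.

concave

psi is quadratic, so its Hessian is the constant matrix H = [[-8, 6, 6], [6, -10, -4], [6, -4, -6]].
Leading principal minors: -8, 44, -64.
Signs alternate −, +, − ⇒ H ≺ 0 ⇒ concave.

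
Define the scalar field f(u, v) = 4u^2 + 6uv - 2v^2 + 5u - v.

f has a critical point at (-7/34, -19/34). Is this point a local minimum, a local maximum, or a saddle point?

The Hessian of f is constant: H = [[8, 6], [6, -4]].
det(H) = 8·(-4) − 6² = -68.
Since det(H) < 0, H is indefinite and the critical point is a saddle point.

saddle point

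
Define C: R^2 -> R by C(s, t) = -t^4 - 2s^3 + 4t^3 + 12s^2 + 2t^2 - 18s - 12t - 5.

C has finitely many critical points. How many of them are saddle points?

3

C separates as a function of s plus a function of t, so ∇C=0 decouples.
∂C/∂s = -6(s - 3)(s - 1) = 0 at s ∈ {1, 3}; ∂C/∂t = -4(t - 3)(t - 1)(t + 1) = 0 at t ∈ {-1, 1, 3}.
The Hessian is diagonal: diag(C_ss, C_tt). Second derivatives: C_ss(1)=12, C_ss(3)=-12; C_tt(-1)=-32, C_tt(1)=16, C_tt(3)=-32.
Saddle points occur where the two diagonal entries have opposite signs: (1, -1), (1, 3), (3, 1). Count: 3.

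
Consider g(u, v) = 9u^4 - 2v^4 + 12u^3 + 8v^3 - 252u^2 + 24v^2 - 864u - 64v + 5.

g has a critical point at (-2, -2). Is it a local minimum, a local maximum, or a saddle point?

The mixed partial ∂²g/∂u∂v is 0, so the Hessian at any point is diag(g_uu, g_vv) = diag(36(3u^2 + 2u - 14), 24(-v^2 + 2v + 2)).
At (-2, -2): H = diag(-216, -144).
Both eigenvalues are negative, so H is negative definite: a local maximum.

local maximum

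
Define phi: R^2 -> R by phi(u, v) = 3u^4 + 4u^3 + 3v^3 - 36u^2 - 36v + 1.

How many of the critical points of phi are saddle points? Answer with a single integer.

3

phi separates as a function of u plus a function of v, so ∇phi=0 decouples.
∂phi/∂u = 12u(u - 2)(u + 3) = 0 at u ∈ {-3, 0, 2}; ∂phi/∂v = 9(v - 2)(v + 2) = 0 at v ∈ {-2, 2}.
The Hessian is diagonal: diag(phi_uu, phi_vv). Second derivatives: phi_uu(-3)=180, phi_uu(0)=-72, phi_uu(2)=120; phi_vv(-2)=-36, phi_vv(2)=36.
Saddle points occur where the two diagonal entries have opposite signs: (-3, -2), (0, 2), (2, -2). Count: 3.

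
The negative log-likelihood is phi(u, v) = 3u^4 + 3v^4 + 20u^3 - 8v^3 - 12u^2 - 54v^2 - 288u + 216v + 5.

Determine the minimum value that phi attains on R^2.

phi(u,v) separates as P(u) + Q(v) + 5, so its minimum is min P + min Q + 5.
P'(u) = 12(u - 2)(u + 3)(u + 4) vanishes at u ∈ {-4, -3, 2}; Q'(v) = 12(v - 3)(v - 2)(v + 3) vanishes at v ∈ {-3, 2, 3}.
Local minima of P (where P''>0): P(-4)=448, P(2)=-416. Local minima of Q: Q(-3)=-675, Q(3)=189.
So the global minimum of phi is P(2) + Q(-3) + 5 = -416 − 675 + 5 = -1086, attained at (2, -3).

-1086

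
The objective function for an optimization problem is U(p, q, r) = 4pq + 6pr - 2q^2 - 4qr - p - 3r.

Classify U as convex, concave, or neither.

U is quadratic, so its Hessian is the constant matrix H = [[0, 4, 6], [4, -4, -4], [6, -4, 0]].
Leading principal minors: 0, -16, -48.
Neither pattern holds ⇒ H is indefinite ⇒ neither convex nor concave.

neither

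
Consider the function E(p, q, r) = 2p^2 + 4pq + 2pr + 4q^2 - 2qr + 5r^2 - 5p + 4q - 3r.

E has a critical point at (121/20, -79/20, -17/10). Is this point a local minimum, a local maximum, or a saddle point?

local minimum

The Hessian is constant: H = [[4, 4, 2], [4, 8, -2], [2, -2, 10]].
Leading principal minors: Δ₁ = 4, Δ₂ = 16, Δ₃ = 80.
All leading minors are positive, so H is positive definite: a local minimum.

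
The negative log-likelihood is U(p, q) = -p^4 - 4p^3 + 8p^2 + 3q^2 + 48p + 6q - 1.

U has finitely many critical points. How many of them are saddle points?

2

U separates as a function of p plus a function of q, so ∇U=0 decouples.
∂U/∂p = -4(p - 2)(p + 2)(p + 3) = 0 at p ∈ {-3, -2, 2}; ∂U/∂q = 6(q + 1) = 0 at q ∈ {-1}.
The Hessian is diagonal: diag(U_pp, U_qq). Second derivatives: U_pp(-3)=-20, U_pp(-2)=16, U_pp(2)=-80; U_qq(-1)=6.
Saddle points occur where the two diagonal entries have opposite signs: (-3, -1), (2, -1). Count: 2.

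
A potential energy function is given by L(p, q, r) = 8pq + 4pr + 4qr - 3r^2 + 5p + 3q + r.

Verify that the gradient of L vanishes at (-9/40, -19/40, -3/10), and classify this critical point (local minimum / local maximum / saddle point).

saddle point

∇L = (8q + 4r + 5, 8p + 4r + 3, 4p + 4q - 6r + 1); substituting (-9/40, -19/40, -3/10) gives ∇L = (0, 0, 0), so (-9/40, -19/40, -3/10) is indeed a critical point.
The Hessian is constant: H = [[0, 8, 4], [8, 0, 4], [4, 4, -6]].
Leading principal minors: Δ₁ = 0, Δ₂ = -64, Δ₃ = 640.
The minors fit neither the all-positive nor the alternating-sign pattern, so H is indefinite: a saddle point.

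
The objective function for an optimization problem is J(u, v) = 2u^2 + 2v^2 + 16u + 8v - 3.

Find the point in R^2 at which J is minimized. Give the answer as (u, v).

(-4, -2)

J(u,v) separates as P(u) + Q(v) − 3, so its minimum is min P + min Q − 3.
P'(u) = 4u + 16 vanishes at u ∈ {-4}; Q'(v) = 4v + 8 vanishes at v ∈ {-2}.
Local minima of P (where P''>0): P(-4)=-32. Local minima of Q: Q(-2)=-8.
So the global minimum of J is P(-4) + Q(-2) − 3 = -32 − 8 − 3 = -43, attained at (-4, -2).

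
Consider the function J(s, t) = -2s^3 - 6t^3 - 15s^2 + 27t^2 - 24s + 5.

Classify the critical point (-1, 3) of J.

local maximum

The mixed partial ∂²J/∂s∂t is 0, so the Hessian at any point is diag(J_ss, J_tt) = diag(-6(2s + 5), 18(-2t + 3)).
At (-1, 3): H = diag(-18, -54).
Both eigenvalues are negative, so H is negative definite: a local maximum.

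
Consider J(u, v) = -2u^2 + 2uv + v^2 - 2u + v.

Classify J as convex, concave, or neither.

neither

J is quadratic, so its Hessian is the constant matrix H = [[-4, 2], [2, 2]].
det(H) = -12, tr(H) = -2.
det(H) < 0, so H is indefinite: neither convex nor concave.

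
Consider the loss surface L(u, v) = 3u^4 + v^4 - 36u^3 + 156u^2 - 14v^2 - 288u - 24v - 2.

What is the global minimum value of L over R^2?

-311

L(u,v) separates as P(u) + Q(v) − 2, so its minimum is min P + min Q − 2.
P'(u) = 12(u - 4)(u - 3)(u - 2) vanishes at u ∈ {2, 3, 4}; Q'(v) = 4(v - 3)(v + 1)(v + 2) vanishes at v ∈ {-2, -1, 3}.
Local minima of P (where P''>0): P(2)=-192, P(4)=-192. Local minima of Q: Q(-2)=8, Q(3)=-117.
So the global minimum of L is P(2) + Q(3) − 2 = -192 − 117 − 2 = -311, attained at (2, 3).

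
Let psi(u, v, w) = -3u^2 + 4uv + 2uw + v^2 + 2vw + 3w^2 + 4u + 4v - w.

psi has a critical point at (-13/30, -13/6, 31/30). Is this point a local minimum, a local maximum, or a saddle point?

The Hessian is constant: H = [[-6, 4, 2], [4, 2, 2], [2, 2, 6]].
Leading principal minors: Δ₁ = -6, Δ₂ = -28, Δ₃ = -120.
The minors fit neither the all-positive nor the alternating-sign pattern, so H is indefinite: a saddle point.

saddle point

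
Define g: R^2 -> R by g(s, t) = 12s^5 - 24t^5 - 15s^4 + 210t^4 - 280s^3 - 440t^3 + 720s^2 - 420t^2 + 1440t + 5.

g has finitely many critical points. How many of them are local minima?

g separates as a function of s plus a function of t, so ∇g=0 decouples.
∂g/∂s = 60s(s - 3)(s - 2)(s + 4) = 0 at s ∈ {-4, 0, 2, 3}; ∂g/∂t = -120(t - 4)(t - 3)(t - 1)(t + 1) = 0 at t ∈ {-1, 1, 3, 4}.
The Hessian is diagonal: diag(g_ss, g_tt). Second derivatives: g_ss(-4)=-10080, g_ss(0)=1440, g_ss(2)=-720, g_ss(3)=1260; g_tt(-1)=4800, g_tt(1)=-1440, g_tt(3)=960, g_tt(4)=-1800.
Local minima occur where both diagonal entries positive: (0, -1), (0, 3), (3, -1), (3, 3). Count: 4.

4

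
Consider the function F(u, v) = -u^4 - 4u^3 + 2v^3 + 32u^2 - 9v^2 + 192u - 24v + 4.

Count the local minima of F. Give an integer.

1

F separates as a function of u plus a function of v, so ∇F=0 decouples.
∂F/∂u = -4(u - 4)(u + 3)(u + 4) = 0 at u ∈ {-4, -3, 4}; ∂F/∂v = 6(v - 4)(v + 1) = 0 at v ∈ {-1, 4}.
The Hessian is diagonal: diag(F_uu, F_vv). Second derivatives: F_uu(-4)=-32, F_uu(-3)=28, F_uu(4)=-224; F_vv(-1)=-30, F_vv(4)=30.
Local minima occur where both diagonal entries positive: (-3, 4). Count: 1.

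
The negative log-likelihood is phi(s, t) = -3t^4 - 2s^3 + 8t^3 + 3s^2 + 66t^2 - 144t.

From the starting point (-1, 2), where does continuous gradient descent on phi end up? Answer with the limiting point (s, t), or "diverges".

phi is separable, so gradient descent decouples: s follows -∂phi/∂s, t follows -∂phi/∂t.
∂phi/∂s = -6s(s - 1); at s=-1 this is -12, so s increases.
∂phi/∂t = -12(t - 4)(t - 1)(t + 3); at t=2 this is 120, so t decreases.
s converges to its nearest critical value 0 (a local min of the s-part); t converges to 1. The iterate converges to (0, 1).

(0, 1)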